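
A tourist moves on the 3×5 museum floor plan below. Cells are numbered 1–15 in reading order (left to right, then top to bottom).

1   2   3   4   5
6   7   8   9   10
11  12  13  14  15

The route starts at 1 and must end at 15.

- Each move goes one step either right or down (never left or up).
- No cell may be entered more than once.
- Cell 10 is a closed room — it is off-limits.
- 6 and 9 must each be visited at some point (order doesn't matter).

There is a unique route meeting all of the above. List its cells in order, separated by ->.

1 -> 6 -> 7 -> 8 -> 9 -> 14 -> 15

Moves only go right or down, so the column and row indices never decrease.
Route from 1: down 1 to 6, right 3 to 9, down 1 to 14, right 1 to 15 — 6 moves in all.
Check: all required cells visited.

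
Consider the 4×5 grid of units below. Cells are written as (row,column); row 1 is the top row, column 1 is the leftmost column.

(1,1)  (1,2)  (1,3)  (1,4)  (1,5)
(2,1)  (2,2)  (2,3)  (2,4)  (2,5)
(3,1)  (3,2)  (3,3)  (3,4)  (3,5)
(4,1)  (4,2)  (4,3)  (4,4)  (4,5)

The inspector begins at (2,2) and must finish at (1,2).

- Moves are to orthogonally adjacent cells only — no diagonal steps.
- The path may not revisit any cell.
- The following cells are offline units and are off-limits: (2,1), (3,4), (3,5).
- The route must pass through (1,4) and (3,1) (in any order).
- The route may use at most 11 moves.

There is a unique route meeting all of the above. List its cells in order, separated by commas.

The 11-move cap with required stops at (1,4), (3,1) leaves no slack for detours.
Route from (2,2): down 1 to (3,2), left 1 to (3,1), down 1 to (4,1), right 2 to (4,3), up 2 to (2,3), right 1 to (2,4), up 1 to (1,4), left 2 to (1,2) — 11 moves in all.
Check: all required cells visited; 11 ≤ 11 moves.

(2,2), (3,2), (3,1), (4,1), (4,2), (4,3), (3,3), (2,3), (2,4), (1,4), (1,3), (1,2)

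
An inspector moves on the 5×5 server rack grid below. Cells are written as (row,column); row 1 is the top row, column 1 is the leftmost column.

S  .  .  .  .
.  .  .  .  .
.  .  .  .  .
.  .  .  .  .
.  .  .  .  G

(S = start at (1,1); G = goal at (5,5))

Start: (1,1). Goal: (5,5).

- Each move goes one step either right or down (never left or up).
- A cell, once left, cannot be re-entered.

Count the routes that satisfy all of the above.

70

A right/down-only route from (1,1) to (5,5) makes exactly 4 down-moves and 4 right-moves in some order.
With no other constraints that would be C(8,4) = 70 routes.
That gives 70 routes.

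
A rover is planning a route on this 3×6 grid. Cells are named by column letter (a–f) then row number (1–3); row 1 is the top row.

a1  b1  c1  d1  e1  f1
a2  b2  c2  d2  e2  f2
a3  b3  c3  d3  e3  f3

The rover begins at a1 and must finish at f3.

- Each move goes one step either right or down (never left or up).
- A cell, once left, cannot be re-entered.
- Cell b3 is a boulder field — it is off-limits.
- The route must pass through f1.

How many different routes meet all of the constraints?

A right/down-only route from a1 to f3 makes exactly 2 down-moves and 5 right-moves in some order.
With no other constraints that would be C(7,2) = 21 routes.
Split at f1 and multiply the segment counts (each segment already excludes blocked cells): a1→f1: 1; f1→f3: 1; product = 1.
That gives 1 route.

1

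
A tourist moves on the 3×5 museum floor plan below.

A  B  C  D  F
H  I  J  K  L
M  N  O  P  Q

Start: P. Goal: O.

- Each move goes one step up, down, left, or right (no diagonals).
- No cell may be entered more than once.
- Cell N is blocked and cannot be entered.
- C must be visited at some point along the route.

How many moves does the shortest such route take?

5

Any route passes through C somewhere between P and O. Summing Manhattan distances along the two legs (P → C → O) gives a lower bound of 3 + 2 = 5 moves.
A route of 5 moves achieves this: P → K → D → C → J → O.
Since 5 matches the lower bound, it is optimal.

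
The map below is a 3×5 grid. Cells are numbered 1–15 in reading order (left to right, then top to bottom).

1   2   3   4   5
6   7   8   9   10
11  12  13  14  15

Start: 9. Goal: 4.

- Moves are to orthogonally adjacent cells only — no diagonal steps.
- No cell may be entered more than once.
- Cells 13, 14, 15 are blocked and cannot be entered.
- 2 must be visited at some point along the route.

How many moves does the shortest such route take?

5

Any route passes through 2 somewhere between 9 and 4. Summing Manhattan distances along the two legs (9 → 2 → 4) gives a lower bound of 3 + 2 = 5 moves.
A route of 5 moves achieves this: 9 → 8 → 7 → 2 → 3 → 4.
Since 5 matches the lower bound, it is optimal.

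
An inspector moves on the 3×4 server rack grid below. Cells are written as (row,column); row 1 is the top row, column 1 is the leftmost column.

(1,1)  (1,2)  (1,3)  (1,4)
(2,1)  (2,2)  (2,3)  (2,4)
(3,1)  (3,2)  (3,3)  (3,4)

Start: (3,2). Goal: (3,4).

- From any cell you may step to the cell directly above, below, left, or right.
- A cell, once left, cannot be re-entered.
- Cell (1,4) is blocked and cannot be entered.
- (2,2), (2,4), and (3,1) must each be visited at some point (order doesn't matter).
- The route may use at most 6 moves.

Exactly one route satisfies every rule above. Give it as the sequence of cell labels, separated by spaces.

(3,2) (3,1) (2,1) (2,2) (2,3) (2,4) (3,4)

The budget equals the shortest possible length, so every move has to be on a shortest route through the required cells.
Route from (3,2): left to (3,1), up to (2,1), 3× right (reaching (2,4)), down to (3,4) — 6 moves in all.
Check: all required cells visited; 6 ≤ 6 moves.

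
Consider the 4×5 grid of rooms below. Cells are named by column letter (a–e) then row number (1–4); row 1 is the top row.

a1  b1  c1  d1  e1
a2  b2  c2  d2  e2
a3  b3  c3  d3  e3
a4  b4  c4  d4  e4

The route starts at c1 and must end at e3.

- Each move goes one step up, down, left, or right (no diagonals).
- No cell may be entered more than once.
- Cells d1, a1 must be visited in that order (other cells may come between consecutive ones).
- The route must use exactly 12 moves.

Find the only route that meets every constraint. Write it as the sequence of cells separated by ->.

The waypoints must appear in the order d1, a1, with no cell reused.
Route from c1: right 1 to d1, down 1 to d2, left 2 to b2, up 1 to b1, left 1 to a1, down 2 to a3, right 4 to e3 — 12 moves in all.
Check: order respected (d1 at step 1, a1 at step 6); 12 moves as required.

c1 -> d1 -> d2 -> c2 -> b2 -> b1 -> a1 -> a2 -> a3 -> b3 -> c3 -> d3 -> e3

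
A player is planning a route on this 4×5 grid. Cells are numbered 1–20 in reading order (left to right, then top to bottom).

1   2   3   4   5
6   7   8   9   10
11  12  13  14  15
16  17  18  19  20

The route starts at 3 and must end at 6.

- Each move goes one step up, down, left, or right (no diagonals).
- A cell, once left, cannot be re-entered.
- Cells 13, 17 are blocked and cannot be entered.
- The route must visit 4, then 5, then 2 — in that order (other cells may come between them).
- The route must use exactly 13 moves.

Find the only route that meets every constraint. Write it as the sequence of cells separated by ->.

The waypoints must appear in the order 4, 5, 2, with no cell reused.
Route from 3: 2× right (reaching 5), 3× down (reaching 20), left to 19, 2× up (reaching 9), 2× left (reaching 7), up to 2, left to 1, down to 6 — 13 moves in all.
Check: order respected (4 at step 1, 5 at step 2, 2 at step 11); 13 moves as required.

3 -> 4 -> 5 -> 10 -> 15 -> 20 -> 19 -> 14 -> 9 -> 8 -> 7 -> 2 -> 1 -> 6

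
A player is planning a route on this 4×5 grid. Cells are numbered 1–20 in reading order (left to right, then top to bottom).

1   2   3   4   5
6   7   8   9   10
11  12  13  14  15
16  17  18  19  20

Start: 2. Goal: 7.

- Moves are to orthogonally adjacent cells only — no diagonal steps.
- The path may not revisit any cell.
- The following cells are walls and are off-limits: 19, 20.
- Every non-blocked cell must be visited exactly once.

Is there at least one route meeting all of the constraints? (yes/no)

no

Exhausting the options from 2, every branch either dead-ends against blocked cells, would have to re-enter a cell already used, or reaches the goal with a constraint still unmet.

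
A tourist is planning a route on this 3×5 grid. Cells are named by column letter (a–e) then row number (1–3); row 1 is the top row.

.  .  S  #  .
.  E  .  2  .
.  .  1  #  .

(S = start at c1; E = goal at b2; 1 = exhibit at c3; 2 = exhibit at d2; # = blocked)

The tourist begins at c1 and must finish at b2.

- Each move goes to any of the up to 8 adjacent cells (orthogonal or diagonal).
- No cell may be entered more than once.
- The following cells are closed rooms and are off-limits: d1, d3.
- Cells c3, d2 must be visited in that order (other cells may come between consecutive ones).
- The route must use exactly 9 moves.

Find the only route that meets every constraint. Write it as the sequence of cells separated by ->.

The waypoints must appear in the order c3, d2, with no cell reused.
Route from c1: left 2 to a1, down 2 to a3, right 2 to c3, up-right 1 to d2, left 2 to b2 — 9 moves in all.
Check: order respected (1 at step 6, 2 at step 7); 9 moves as required.

c1 -> b1 -> a1 -> a2 -> a3 -> b3 -> c3 -> d2 -> c2 -> b2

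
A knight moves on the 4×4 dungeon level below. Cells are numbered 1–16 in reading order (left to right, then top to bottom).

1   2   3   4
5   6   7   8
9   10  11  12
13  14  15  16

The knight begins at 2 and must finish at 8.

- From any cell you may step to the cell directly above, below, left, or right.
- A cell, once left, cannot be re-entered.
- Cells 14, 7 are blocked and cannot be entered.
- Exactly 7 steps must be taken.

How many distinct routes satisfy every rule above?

Need simple routes of exactly 7 moves from 2 to 8 (Manhattan distance 3, so 2 moves are spent on a detour and 2 undoing it).
Enumerating: 2 6 10 11 15 16 12 8 | 2 6 5 9 10 11 12 8 | 2 1 5 9 10 11 12 8 | 2 1 5 6 10 11 12 8.
That gives 4 routes.

4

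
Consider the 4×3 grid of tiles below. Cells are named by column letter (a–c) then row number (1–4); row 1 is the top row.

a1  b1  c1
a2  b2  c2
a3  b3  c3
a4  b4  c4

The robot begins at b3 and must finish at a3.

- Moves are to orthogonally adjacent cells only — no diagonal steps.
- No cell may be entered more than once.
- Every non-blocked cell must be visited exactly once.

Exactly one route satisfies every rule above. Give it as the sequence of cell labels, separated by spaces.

Need to visit all 12 open cells exactly once, starting at b3 and ending at a3.
Cell c1 has only two open neighbours (c2 and b1), so the path must pass straight through it: one of those is the cell it's entered from and the other is where it exits.
Route from b3: up 1 to b2, left 1 to a2, up 1 to a1, right 2 to c1, down 3 to c4, left 2 to a4, up 1 to a3 — 11 moves in all.
Check: all 12 open cells covered.

b3 b2 a2 a1 b1 c1 c2 c3 c4 b4 a4 a3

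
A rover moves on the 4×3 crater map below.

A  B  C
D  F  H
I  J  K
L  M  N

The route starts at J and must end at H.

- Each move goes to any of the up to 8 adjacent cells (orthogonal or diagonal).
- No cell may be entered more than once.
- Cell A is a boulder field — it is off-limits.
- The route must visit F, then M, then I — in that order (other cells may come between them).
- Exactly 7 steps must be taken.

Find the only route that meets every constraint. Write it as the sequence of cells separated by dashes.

The waypoints must appear in the order F, M, I, with no cell reused.
Route from J: up 1 to F, down-right 1 to K, down-left 1 to M, up-left 1 to I, up 1 to D, up-right 1 to B, down-right 1 to H — 7 moves in all.
Check: order respected (F at step 1, M at step 3, I at step 4); 7 moves as required.

J - F - K - M - I - D - B - H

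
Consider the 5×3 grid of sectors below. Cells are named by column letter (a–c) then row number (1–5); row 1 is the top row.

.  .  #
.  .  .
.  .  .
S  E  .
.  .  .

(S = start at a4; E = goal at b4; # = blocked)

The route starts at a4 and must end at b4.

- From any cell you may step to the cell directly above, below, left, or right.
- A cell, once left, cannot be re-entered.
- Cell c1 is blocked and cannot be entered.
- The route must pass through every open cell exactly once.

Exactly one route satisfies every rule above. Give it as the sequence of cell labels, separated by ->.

Need to visit all 14 open cells exactly once, starting at a4 and ending at b4.
Route from a4: down 1 to a5, right 2 to c5, up 3 to c2, left 1 to b2, up 1 to b1, left 1 to a1, down 2 to a3, right 1 to b3, down 1 to b4 — 13 moves in all.
Check: all 14 open cells covered.

a4 -> a5 -> b5 -> c5 -> c4 -> c3 -> c2 -> b2 -> b1 -> a1 -> a2 -> a3 -> b3 -> b4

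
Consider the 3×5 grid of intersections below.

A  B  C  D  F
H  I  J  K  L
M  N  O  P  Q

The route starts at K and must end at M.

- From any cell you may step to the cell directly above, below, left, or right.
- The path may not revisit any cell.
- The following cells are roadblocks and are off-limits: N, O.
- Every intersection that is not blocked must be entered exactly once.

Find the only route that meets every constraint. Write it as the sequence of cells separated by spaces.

K P Q L F D C J I B A H M

Need to visit all 13 open cells exactly once, starting at K and ending at M.
Cell Q has only two open neighbours (L and P), so the path must pass straight through it: one of those is the cell it's entered from and the other is where it exits.
Route from K: down to P, right to Q, 2× up (reaching F), 2× left (reaching C), down to J, left to I, up to B, left to A, 2× down (reaching M) — 12 moves in all.
Check: all 13 open cells covered.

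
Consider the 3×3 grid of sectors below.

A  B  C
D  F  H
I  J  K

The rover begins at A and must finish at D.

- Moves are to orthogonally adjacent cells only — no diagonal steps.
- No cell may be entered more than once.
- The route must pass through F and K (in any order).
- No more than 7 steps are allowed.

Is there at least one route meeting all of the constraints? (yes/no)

yes

One route that works: A → B → F → H → K → J → I → D.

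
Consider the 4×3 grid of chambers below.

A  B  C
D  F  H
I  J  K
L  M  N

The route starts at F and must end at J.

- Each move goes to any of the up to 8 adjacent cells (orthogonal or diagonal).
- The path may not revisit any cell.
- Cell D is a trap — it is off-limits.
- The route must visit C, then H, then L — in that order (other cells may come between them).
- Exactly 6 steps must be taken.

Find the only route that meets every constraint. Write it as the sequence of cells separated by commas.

The waypoints must appear in the order C, H, L, with no cell reused.
Route from F: up-right to C, 2× down (reaching K), down-left to M, left to L, up-right to J — 6 moves in all.
Check: order respected (C at step 1, H at step 2, L at step 5); 6 moves as required.

F, C, H, K, M, L, J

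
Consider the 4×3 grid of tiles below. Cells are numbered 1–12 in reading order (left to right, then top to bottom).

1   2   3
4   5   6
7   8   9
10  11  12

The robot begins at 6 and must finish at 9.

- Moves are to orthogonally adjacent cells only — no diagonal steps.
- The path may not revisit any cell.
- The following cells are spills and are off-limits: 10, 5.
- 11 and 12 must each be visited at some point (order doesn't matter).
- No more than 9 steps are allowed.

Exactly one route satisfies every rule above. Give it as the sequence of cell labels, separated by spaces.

6 3 2 1 4 7 8 11 12 9

The 9-move cap with required stops at 11, 12 leaves no slack for detours.
Route from 6: up to 3, 2× left (reaching 1), 2× down (reaching 7), right to 8, down to 11, right to 12, up to 9 — 9 moves in all.
Check: all required cells visited; 9 ≤ 9 moves.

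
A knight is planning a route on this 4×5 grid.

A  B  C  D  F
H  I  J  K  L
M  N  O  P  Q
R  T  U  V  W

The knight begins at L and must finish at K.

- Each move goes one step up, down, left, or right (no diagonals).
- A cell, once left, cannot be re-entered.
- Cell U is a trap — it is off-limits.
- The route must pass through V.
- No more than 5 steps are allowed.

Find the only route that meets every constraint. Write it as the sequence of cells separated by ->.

The 5-move cap with required stops at V leaves no slack for detours.
Route from L: 2× down (reaching W), left to V, 2× up (reaching K) — 5 moves in all.
Check: all required cells visited; 5 ≤ 5 moves.

L -> Q -> W -> V -> P -> K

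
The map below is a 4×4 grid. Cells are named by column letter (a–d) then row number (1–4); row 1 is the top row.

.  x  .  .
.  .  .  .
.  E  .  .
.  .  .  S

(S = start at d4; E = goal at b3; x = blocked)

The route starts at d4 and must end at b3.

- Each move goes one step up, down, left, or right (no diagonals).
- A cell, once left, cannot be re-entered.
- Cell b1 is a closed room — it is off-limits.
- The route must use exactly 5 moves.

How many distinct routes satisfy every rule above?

Need simple routes of exactly 5 moves from d4 to b3 (Manhattan distance 3, so 1 moves are spent on a detour and 1 undoing it).
Enumerating: d4 d3 d2 c2 c3 b3 | d4 d3 d2 c2 b2 b3 | d4 d3 c3 c2 b2 b3 | d4 d3 c3 c4 b4 b3 | d4 c4 c3 c2 b2 b3 | d4 c4 b4 a4 a3 b3.
That gives 6 routes.

6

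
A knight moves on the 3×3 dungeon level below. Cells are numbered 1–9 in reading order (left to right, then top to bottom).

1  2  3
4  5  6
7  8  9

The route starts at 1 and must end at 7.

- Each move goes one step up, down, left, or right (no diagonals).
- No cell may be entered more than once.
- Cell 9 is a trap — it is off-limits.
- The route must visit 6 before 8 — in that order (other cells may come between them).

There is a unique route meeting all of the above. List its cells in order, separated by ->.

1 -> 2 -> 3 -> 6 -> 5 -> 8 -> 7

The waypoints must appear in the order 6, 8, with no cell reused.
Route from 1: 2× right (reaching 3), down to 6, left to 5, down to 8, left to 7 — 6 moves in all.
Check: order respected (6 at step 3, 8 at step 5).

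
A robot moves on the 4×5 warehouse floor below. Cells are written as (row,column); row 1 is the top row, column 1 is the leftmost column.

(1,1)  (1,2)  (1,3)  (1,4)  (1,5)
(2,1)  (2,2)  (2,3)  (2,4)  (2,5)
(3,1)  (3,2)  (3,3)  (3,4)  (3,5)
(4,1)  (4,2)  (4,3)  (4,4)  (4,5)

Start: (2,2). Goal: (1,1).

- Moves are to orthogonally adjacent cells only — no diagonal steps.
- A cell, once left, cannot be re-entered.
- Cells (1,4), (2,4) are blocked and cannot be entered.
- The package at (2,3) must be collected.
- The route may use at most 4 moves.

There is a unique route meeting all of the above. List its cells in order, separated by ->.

The budget equals the shortest possible length, so every move has to be on a shortest route through the required cells.
Route from (2,2): right to (2,3), up to (1,3), 2× left (reaching (1,1)) — 4 moves in all.
Check: all required cells visited; 4 ≤ 4 moves.

(2,2) -> (2,3) -> (1,3) -> (1,2) -> (1,1)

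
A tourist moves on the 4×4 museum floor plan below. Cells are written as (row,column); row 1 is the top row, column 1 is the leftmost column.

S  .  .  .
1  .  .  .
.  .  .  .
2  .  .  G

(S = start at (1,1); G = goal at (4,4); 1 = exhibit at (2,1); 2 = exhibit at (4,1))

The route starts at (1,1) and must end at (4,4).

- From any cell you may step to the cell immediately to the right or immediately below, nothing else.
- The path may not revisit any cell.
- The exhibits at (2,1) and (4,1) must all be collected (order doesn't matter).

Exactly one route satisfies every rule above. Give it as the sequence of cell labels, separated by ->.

Moves only go right or down, so the column and row indices never decrease.
Route from (1,1): 3× down (reaching (4,1)), 3× right (reaching (4,4)) — 6 moves in all.
Check: all required cells visited.

(1,1) -> (2,1) -> (3,1) -> (4,1) -> (4,2) -> (4,3) -> (4,4)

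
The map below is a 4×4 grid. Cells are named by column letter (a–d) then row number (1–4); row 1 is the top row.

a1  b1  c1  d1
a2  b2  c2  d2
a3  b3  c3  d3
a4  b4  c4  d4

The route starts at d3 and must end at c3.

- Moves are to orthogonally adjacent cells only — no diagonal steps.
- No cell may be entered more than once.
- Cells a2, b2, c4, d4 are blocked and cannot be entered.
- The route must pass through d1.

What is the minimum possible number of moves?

5

Any route passes through d1 somewhere between d3 and c3. Summing Manhattan distances along the two legs (d3 → d1 → c3) gives a lower bound of 2 + 3 = 5 moves.
A route of 5 moves achieves this: d3 → d2 → d1 → c1 → c2 → c3.
Since 5 matches the lower bound, it is optimal.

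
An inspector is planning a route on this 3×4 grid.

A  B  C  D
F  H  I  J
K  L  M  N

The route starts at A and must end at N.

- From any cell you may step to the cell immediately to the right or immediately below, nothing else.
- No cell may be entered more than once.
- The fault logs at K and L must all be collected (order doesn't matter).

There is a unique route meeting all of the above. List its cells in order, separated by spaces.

A F K L M N

Moves only go right or down, so the column and row indices never decrease.
Route from A: down 2 to K, right 3 to N — 5 moves in all.
Check: all required cells visited.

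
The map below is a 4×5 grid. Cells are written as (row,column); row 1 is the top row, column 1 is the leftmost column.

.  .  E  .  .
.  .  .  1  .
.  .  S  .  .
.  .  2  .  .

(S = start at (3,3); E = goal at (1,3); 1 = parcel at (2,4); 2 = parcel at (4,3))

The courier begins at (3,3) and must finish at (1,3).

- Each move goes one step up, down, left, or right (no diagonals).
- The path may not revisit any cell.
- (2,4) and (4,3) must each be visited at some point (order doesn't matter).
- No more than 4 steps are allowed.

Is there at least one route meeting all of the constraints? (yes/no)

Even ignoring the no-revisit rule, getting from (3,3) to (1,3), taking the cheapest ordering (3,3) → (4,3) → (2,4) → (1,3) needs at least 1 + 3 + 2 = 6 moves (Manhattan distance per leg), which exceeds the 4-move limit.

no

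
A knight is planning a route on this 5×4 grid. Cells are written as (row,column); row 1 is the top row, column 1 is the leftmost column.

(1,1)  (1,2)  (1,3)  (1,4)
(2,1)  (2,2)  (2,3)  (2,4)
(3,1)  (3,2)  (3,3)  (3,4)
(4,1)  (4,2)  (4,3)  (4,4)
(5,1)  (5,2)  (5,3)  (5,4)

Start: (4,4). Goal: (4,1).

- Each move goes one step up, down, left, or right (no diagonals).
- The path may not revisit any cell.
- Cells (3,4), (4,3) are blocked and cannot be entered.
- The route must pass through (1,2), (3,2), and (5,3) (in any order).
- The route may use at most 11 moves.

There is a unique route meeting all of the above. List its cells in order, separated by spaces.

(4,4) (5,4) (5,3) (5,2) (4,2) (3,2) (2,2) (1,2) (1,1) (2,1) (3,1) (4,1)

Any route must reach (1,2), (3,2), and (5,3) and still end at (4,1) within 11 moves, so the order of the required stops is forced.
Route from (4,4): down to (5,4), 2× left (reaching (5,2)), 4× up (reaching (1,2)), left to (1,1), 3× down (reaching (4,1)) — 11 moves in all.
Check: all required cells visited; 11 ≤ 11 moves.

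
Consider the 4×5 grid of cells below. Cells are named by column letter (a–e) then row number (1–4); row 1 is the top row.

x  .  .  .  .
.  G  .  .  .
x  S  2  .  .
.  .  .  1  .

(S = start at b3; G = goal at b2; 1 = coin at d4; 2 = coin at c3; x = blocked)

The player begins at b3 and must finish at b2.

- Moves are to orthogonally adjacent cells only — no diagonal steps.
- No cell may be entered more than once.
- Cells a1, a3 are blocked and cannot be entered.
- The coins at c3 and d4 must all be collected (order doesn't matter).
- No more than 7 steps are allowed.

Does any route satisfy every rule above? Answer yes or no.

One route that works: b3 → b4 → c4 → d4 → d3 → c3 → c2 → b2.

yes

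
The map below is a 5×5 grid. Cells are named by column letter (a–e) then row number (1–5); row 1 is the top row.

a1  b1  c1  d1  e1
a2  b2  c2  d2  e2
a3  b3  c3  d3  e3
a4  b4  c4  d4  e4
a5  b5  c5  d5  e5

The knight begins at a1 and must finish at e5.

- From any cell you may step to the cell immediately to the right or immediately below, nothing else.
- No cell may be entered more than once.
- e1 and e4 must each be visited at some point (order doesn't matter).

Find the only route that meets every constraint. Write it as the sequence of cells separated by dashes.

Moves only go right or down, so the column and row indices never decrease.
Route from a1: 4× right (reaching e1), 4× down (reaching e5) — 8 moves in all.
Check: all required cells visited.

a1 - b1 - c1 - d1 - e1 - e2 - e3 - e4 - e5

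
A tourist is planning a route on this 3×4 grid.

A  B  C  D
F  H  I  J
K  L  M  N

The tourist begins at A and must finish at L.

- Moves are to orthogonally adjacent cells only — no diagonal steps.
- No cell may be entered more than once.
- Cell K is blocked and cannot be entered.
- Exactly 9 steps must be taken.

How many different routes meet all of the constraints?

6

Need simple routes of exactly 9 moves from A to L (Manhattan distance 3, so 3 moves are spent on a detour and 3 undoing it).
Enumerating: A F H B C I J N M L | A F H B C D J N M L | A F H B C D J I M L | A F H I C D J N M L | A B H I C D J N M L | A B C D J N M I H L.
That gives 6 routes.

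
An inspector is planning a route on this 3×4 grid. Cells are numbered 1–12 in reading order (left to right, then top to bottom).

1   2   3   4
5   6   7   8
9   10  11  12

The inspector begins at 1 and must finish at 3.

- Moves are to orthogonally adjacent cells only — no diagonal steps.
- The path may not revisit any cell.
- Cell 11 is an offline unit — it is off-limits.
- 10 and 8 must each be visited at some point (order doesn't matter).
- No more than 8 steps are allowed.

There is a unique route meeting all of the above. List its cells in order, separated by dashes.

1 - 5 - 9 - 10 - 6 - 7 - 8 - 4 - 3

Any route must reach 10 and 8 and still end at 3 within 8 moves, so the order of the required stops is forced.
Route from 1: down 2 to 9, right 1 to 10, up 1 to 6, right 2 to 8, up 1 to 4, left 1 to 3 — 8 moves in all.
Check: all required cells visited; 8 ≤ 8 moves.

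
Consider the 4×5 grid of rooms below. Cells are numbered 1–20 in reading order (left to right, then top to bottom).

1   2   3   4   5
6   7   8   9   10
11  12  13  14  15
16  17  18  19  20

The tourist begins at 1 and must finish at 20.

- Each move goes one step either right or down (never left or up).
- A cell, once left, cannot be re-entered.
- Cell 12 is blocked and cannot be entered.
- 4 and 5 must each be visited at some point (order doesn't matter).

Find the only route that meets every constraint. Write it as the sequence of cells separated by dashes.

Moves only go right or down, so the column and row indices never decrease.
Route from 1: 4× right (reaching 5), 3× down (reaching 20) — 7 moves in all.
Check: all required cells visited.

1 - 2 - 3 - 4 - 5 - 10 - 15 - 20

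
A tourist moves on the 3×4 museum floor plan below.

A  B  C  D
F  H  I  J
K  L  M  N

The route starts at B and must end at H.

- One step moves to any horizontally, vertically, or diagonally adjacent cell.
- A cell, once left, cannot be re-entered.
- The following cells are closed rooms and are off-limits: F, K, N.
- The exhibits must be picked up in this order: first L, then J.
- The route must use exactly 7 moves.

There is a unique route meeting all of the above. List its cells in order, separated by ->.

The waypoints must appear in the order L, J, with no cell reused.
Route from B: down-right to I, down-left to L, right to M, up-right to J, up to D, left to C, down-left to H — 7 moves in all.
Check: order respected (L at step 2, J at step 4); 7 moves as required.

B -> I -> L -> M -> J -> D -> C -> H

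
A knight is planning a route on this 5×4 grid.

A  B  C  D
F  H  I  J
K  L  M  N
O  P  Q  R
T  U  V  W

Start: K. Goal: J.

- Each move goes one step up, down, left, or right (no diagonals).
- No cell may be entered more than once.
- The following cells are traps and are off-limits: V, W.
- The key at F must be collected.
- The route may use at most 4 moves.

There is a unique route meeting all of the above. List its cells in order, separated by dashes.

The 4-move cap with required stops at F leaves no slack for detours.
Route from K: up to F, 3× right (reaching J) — 4 moves in all.
Check: all required cells visited; 4 ≤ 4 moves.

K - F - H - I - J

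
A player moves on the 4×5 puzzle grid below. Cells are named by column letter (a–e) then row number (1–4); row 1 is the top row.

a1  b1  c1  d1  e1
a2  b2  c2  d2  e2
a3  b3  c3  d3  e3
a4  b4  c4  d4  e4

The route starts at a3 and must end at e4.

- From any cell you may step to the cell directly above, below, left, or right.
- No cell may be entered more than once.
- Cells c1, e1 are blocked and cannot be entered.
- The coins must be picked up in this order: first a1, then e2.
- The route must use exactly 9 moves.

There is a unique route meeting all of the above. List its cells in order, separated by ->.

a3 -> a2 -> a1 -> b1 -> b2 -> c2 -> d2 -> e2 -> e3 -> e4

The waypoints must appear in the order a1, e2, with no cell reused.
Route from a3: up 2 to a1, right 1 to b1, down 1 to b2, right 3 to e2, down 2 to e4 — 9 moves in all.
Check: order respected (a1 at step 2, e2 at step 7); 9 moves as required.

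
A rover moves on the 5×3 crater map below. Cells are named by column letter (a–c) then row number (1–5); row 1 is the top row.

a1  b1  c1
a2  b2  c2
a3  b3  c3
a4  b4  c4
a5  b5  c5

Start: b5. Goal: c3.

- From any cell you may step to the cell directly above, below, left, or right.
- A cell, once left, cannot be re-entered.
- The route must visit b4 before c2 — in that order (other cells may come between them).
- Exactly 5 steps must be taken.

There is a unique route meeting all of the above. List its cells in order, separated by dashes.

b5 - b4 - b3 - b2 - c2 - c3

The waypoints must appear in the order b4, c2, with no cell reused.
Route from b5: up 3 to b2, right 1 to c2, down 1 to c3 — 5 moves in all.
Check: order respected (b4 at step 1, c2 at step 4); 5 moves as required.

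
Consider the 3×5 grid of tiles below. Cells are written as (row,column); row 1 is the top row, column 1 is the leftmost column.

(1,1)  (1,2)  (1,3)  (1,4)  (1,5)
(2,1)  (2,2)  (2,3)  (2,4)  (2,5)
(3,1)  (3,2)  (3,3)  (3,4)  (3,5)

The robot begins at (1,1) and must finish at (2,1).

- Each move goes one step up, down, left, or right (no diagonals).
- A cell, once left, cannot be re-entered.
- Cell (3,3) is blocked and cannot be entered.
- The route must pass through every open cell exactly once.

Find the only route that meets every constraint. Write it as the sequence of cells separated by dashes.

Need to visit all 14 open cells exactly once, starting at (1,1) and ending at (2,1).
Route from (1,1): right 4 to (1,5), down 2 to (3,5), left 1 to (3,4), up 1 to (2,4), left 2 to (2,2), down 1 to (3,2), left 1 to (3,1), up 1 to (2,1) — 13 moves in all.
Check: all 14 open cells covered.

(1,1) - (1,2) - (1,3) - (1,4) - (1,5) - (2,5) - (3,5) - (3,4) - (2,4) - (2,3) - (2,2) - (3,2) - (3,1) - (2,1)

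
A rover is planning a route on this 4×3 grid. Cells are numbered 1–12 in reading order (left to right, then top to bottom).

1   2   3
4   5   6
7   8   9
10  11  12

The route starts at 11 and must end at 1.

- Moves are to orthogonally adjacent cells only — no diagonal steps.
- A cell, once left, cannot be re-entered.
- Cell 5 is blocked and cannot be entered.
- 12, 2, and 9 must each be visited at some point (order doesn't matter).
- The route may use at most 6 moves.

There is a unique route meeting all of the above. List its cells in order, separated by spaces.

11 12 9 6 3 2 1

The budget equals the shortest possible length, so every move has to be on a shortest route through the required cells.
Route from 11: right to 12, 3× up (reaching 3), 2× left (reaching 1) — 6 moves in all.
Check: all required cells visited; 6 ≤ 6 moves.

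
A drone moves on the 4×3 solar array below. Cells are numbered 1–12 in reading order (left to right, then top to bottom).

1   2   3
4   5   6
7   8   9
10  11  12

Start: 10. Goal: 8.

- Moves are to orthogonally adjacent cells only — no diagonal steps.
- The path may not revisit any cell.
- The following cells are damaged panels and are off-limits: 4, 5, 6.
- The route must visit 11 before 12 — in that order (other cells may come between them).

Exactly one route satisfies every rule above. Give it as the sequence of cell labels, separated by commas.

The waypoints must appear in the order 11, 12, with no cell reused.
Route from 10: 2× right (reaching 12), up to 9, left to 8 — 4 moves in all.
Check: order respected (11 at step 1, 12 at step 2).

10, 11, 12, 9, 8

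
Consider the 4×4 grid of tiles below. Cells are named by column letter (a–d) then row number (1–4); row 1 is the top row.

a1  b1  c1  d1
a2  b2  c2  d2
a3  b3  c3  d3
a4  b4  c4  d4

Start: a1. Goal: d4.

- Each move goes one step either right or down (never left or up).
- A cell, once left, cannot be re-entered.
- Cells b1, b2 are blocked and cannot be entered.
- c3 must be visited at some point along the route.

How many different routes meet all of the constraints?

A right/down-only route from a1 to d4 makes exactly 3 down-moves and 3 right-moves in some order.
With no other constraints that would be C(6,3) = 20 routes.
Split at c3 and multiply the segment counts (each segment already excludes blocked cells): a1→c3: 1; c3→d4: 2; product = 2.
That gives 2 routes.

2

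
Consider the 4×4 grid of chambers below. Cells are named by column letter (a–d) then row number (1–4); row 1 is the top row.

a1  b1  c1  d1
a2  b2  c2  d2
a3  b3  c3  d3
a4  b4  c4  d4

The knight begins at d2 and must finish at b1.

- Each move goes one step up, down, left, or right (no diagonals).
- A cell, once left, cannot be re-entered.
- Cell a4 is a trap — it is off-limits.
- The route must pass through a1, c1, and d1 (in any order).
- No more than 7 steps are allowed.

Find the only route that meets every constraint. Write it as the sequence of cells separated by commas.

The budget equals the shortest possible length, so every move has to be on a shortest route through the required cells.
Route from d2: up 1 to d1, left 1 to c1, down 1 to c2, left 2 to a2, up 1 to a1, right 1 to b1 — 7 moves in all.
Check: all required cells visited; 7 ≤ 7 moves.

d2, d1, c1, c2, b2, a2, a1, b1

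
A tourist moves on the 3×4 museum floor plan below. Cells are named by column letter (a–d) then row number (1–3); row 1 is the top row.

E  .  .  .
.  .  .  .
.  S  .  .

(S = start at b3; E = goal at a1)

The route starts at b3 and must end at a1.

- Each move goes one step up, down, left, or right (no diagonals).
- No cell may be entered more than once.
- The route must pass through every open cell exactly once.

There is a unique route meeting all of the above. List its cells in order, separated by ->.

b3 -> a3 -> a2 -> b2 -> c2 -> c3 -> d3 -> d2 -> d1 -> c1 -> b1 -> a1

Need to visit all 12 open cells exactly once, starting at b3 and ending at a1.
Cell a3 has only two open neighbours (a2 and b3), so the path must pass straight through it: one of those is the cell it's entered from and the other is where it exits.
Route from b3: left to a3, up to a2, 2× right (reaching c2), down to c3, right to d3, 2× up (reaching d1), 3× left (reaching a1) — 11 moves in all.
Check: all 12 open cells covered.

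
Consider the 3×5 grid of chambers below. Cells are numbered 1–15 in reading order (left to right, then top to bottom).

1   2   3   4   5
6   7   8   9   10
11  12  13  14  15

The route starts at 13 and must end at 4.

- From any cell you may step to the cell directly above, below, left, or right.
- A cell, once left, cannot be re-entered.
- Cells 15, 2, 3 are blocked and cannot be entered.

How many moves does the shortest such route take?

3

The Manhattan distance from 13 to 4 is |3−1| + |3−4| = 3, so at least 3 moves are needed.
A route of 3 moves achieves this: 13 → 8 → 9 → 4.
Since 3 matches the lower bound, it is optimal.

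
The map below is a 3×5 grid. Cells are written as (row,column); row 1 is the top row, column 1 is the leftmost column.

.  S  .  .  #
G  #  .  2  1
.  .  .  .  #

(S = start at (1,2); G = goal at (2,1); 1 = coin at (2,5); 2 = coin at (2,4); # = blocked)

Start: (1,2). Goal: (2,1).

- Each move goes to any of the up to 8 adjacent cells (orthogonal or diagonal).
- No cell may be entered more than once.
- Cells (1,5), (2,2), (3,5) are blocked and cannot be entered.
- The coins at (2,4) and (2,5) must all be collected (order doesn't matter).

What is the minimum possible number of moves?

Any route passes through (2,4) and (2,5) in some order between (1,2) and (2,1). Summing Chebyshev distances along each leg and taking the cheapest ordering ((1,2) → (2,5) → (2,4) → (2,1)) gives a lower bound of 3 + 1 + 3 = 7 moves.
A route of 7 moves achieves this: (1,2) → (1,3) → (1,4) → (2,5) → (2,4) → (2,3) → (3,2) → (2,1).
Since 7 matches the lower bound, it is optimal.

7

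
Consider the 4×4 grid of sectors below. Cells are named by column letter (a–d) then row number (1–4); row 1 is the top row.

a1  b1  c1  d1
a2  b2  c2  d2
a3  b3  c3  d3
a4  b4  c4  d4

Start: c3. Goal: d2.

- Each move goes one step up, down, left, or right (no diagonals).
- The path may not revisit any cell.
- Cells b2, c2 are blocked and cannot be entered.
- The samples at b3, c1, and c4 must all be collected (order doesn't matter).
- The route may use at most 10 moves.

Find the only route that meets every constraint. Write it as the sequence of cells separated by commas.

c3, c4, b4, b3, a3, a2, a1, b1, c1, d1, d2

The budget equals the shortest possible length, so every move has to be on a shortest route through the required cells.
Route from c3: down 1 to c4, left 1 to b4, up 1 to b3, left 1 to a3, up 2 to a1, right 3 to d1, down 1 to d2 — 10 moves in all.
Check: all required cells visited; 10 ≤ 10 moves.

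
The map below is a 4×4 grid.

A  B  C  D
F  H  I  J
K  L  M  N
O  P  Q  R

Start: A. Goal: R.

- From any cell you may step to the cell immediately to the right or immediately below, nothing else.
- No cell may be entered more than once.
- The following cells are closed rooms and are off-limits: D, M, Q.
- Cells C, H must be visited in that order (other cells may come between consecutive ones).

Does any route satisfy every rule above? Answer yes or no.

H lies to the left of C, so going from C to H would need a leftward move — but moves only go right/down, so C cannot be visited before H.

no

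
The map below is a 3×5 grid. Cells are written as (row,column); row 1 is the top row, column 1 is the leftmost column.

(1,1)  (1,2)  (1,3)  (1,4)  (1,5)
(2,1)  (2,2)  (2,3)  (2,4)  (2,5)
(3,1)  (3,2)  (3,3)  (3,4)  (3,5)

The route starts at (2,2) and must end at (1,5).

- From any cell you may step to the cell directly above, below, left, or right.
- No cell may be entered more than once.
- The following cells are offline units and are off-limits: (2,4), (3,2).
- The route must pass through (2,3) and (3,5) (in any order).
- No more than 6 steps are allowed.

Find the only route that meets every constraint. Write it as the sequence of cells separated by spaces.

The budget equals the shortest possible length, so every move has to be on a shortest route through the required cells.
Route from (2,2): right 1 to (2,3), down 1 to (3,3), right 2 to (3,5), up 2 to (1,5) — 6 moves in all.
Check: all required cells visited; 6 ≤ 6 moves.

(2,2) (2,3) (3,3) (3,4) (3,5) (2,5) (1,5)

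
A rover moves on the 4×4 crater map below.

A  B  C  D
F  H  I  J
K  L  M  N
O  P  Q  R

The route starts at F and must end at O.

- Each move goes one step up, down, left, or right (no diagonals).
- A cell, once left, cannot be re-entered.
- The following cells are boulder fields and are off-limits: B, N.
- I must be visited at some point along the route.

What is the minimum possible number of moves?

Any route passes through I somewhere between F and O. Summing Manhattan distances along the two legs (F → I → O) gives a lower bound of 2 + 4 = 6 moves.
A route of 6 moves achieves this: F → H → I → M → Q → P → O.
Since 6 matches the lower bound, it is optimal.

6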